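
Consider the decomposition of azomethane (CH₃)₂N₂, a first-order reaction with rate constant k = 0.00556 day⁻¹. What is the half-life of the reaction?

124.7 day

Step 1: For a first-order reaction, t₁/₂ = ln(2)/k
Step 2: t₁/₂ = ln(2)/0.00556
Step 3: t₁/₂ = 0.6931/0.00556 = 124.7 day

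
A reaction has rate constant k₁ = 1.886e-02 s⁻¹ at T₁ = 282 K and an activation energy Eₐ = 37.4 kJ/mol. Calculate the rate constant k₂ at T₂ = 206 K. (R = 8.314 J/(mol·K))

5.244e-05 s⁻¹

Step 1: Use the two-temperature Arrhenius form: ln(k₂/k₁) = -Eₐ/R × (1/T₂ - 1/T₁)
Step 2: Convert Eₐ to J/mol: 37.4 kJ/mol = 37400 J/mol
Step 3: 1/T₂ - 1/T₁ = 1/206 - 1/282 = 1.308270e-03 K⁻¹
Step 4: ln(k₂/k₁) = -37400/8.314 × 1.308270e-03 = -5.88517
Step 5: k₂ = k₁ × exp(-5.88517) = 1.886e-02 × 2.78037e-03 = 5.244e-05 s⁻¹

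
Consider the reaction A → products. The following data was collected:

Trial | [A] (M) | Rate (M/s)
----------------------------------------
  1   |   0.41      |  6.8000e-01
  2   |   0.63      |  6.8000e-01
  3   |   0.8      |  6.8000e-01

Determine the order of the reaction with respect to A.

zeroth order (0)

Step 1: Compare trials - when concentration changes, rate stays constant.
Step 2: rate₂/rate₁ = 6.8000e-01/6.8000e-01 = 1
Step 3: [A]₂/[A]₁ = 0.63/0.41 = 1.537
Step 4: Since rate ratio ≈ (conc ratio)^0, the reaction is zeroth order.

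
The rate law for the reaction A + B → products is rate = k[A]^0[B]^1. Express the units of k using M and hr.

hr⁻¹

Step 1: Overall order = 0 + 1 = 1.
Step 2: rate has units M·hr⁻¹; [A]^0[B]^1 has units M^1.
Step 3: k = rate/([A]^0[B]^1), so units of k = M^(1-1)·hr⁻¹ = hr⁻¹.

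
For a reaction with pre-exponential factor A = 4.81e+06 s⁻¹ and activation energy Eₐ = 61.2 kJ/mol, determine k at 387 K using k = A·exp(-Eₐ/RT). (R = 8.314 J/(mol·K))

2.64e-02 s⁻¹

Step 1: Use the Arrhenius equation: k = A × exp(-Eₐ/RT)
Step 2: Convert Eₐ to J/mol: 61.2 kJ/mol = 61200 J/mol
Step 3: Calculate the exponent: -Eₐ/(RT) = -61200/(8.314 × 387) = -19.02087
Step 4: k = 4.81e+06 × exp(-19.02087)
Step 5: k = 4.81e+06 × 5.48708e-09 = 2.6393e-02 s⁻¹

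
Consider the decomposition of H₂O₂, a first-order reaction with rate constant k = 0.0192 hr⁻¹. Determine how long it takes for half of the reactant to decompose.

36.1 hr

Step 1: For a first-order reaction, t₁/₂ = ln(2)/k
Step 2: t₁/₂ = ln(2)/0.0192
Step 3: t₁/₂ = 0.6931/0.0192 = 36.1 hr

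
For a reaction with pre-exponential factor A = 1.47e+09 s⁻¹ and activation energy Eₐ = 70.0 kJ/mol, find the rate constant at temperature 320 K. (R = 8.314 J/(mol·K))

5.50e-03 s⁻¹

Step 1: Use the Arrhenius equation: k = A × exp(-Eₐ/RT)
Step 2: Convert Eₐ to J/mol: 70.0 kJ/mol = 70000 J/mol
Step 3: Calculate the exponent: -Eₐ/(RT) = -70000/(8.314 × 320) = -26.31104
Step 4: k = 1.47e+09 × exp(-26.31104)
Step 5: k = 1.47e+09 × 3.74335e-12 = 5.5027e-03 s⁻¹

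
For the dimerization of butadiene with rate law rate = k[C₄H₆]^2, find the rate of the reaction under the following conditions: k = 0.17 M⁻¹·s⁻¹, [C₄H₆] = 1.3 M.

0.2873 M/s

Step 1: Identify the rate law: rate = k[C₄H₆]^2
Step 2: Substitute values: rate = 0.17 × (1.3)^2
Step 3: Calculate: rate = 0.17 × 1.69 = 0.2873 M/s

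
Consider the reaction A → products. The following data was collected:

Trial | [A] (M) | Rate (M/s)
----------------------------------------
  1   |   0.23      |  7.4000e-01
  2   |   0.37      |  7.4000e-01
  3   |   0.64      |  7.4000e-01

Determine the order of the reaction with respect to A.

zeroth order (0)

Step 1: Compare trials - when concentration changes, rate stays constant.
Step 2: rate₂/rate₁ = 7.4000e-01/7.4000e-01 = 1
Step 3: [A]₂/[A]₁ = 0.37/0.23 = 1.609
Step 4: Since rate ratio ≈ (conc ratio)^0, the reaction is zeroth order.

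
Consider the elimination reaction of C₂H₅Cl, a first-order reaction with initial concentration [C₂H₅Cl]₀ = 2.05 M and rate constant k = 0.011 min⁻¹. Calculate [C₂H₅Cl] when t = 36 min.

1.38 M

Step 1: For a first-order reaction: [C₂H₅Cl] = [C₂H₅Cl]₀ × e^(-kt)
Step 2: [C₂H₅Cl] = 2.05 × e^(-0.011 × 36)
Step 3: [C₂H₅Cl] = 2.05 × e^(-0.396)
Step 4: [C₂H₅Cl] = 2.05 × 0.673007 = 1.38 M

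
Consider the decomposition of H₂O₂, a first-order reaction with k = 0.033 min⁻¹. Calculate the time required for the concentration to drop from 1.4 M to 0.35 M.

42.01 min

Step 1: For first-order: t = ln([H₂O₂]₀/[H₂O₂])/k
Step 2: t = ln(1.4/0.35)/0.033
Step 3: t = ln(4)/0.033
Step 4: t = 1.386/0.033 = 42.01 min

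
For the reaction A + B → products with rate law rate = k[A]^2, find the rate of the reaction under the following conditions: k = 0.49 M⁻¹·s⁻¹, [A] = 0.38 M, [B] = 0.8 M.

0.07076 M/s

Step 1: The rate law is rate = k[A]^2
Step 2: Note that the rate does not depend on [B] (zero order in B).
Step 3: rate = 0.49 × (0.38)^2 = 0.070756 M/s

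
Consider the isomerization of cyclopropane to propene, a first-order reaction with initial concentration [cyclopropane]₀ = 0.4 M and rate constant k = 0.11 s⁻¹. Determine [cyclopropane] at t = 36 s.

0.007625 M

Step 1: For a first-order reaction: [cyclopropane] = [cyclopropane]₀ × e^(-kt)
Step 2: [cyclopropane] = 0.4 × e^(-0.11 × 36)
Step 3: [cyclopropane] = 0.4 × e^(-3.96)
Step 4: [cyclopropane] = 0.4 × 0.0190631 = 0.007625 M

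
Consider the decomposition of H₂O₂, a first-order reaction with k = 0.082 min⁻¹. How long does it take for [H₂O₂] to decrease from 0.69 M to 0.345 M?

8.453 min

Step 1: For first-order: t = ln([H₂O₂]₀/[H₂O₂])/k
Step 2: t = ln(0.69/0.345)/0.082
Step 3: t = ln(2)/0.082
Step 4: t = 0.6931/0.082 = 8.453 min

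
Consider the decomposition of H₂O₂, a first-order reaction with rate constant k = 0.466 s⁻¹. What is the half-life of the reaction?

1.487 s

Step 1: For a first-order reaction, t₁/₂ = ln(2)/k
Step 2: t₁/₂ = ln(2)/0.466
Step 3: t₁/₂ = 0.6931/0.466 = 1.487 s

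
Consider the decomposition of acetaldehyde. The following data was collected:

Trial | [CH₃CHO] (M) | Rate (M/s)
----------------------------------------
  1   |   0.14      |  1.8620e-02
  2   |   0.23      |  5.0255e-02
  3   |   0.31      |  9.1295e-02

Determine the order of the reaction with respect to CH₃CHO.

second order (2)

Step 1: Compare trials to find order n where rate₂/rate₁ = ([CH₃CHO]₂/[CH₃CHO]₁)^n
Step 2: rate₂/rate₁ = 5.0255e-02/1.8620e-02 = 2.699
Step 3: [CH₃CHO]₂/[CH₃CHO]₁ = 0.23/0.14 = 1.643
Step 4: n = ln(2.699)/ln(1.643) = 2.00 ≈ 2
Step 5: The reaction is second order in CH₃CHO.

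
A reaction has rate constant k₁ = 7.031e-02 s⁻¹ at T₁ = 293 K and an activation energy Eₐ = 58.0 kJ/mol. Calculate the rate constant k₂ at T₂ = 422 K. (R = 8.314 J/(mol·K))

1.018e+02 s⁻¹

Step 1: Use the two-temperature Arrhenius form: ln(k₂/k₁) = -Eₐ/R × (1/T₂ - 1/T₁)
Step 2: Convert Eₐ to J/mol: 58.0 kJ/mol = 58000 J/mol
Step 3: 1/T₂ - 1/T₁ = 1/422 - 1/293 = -1.043301e-03 K⁻¹
Step 4: ln(k₂/k₁) = -58000/8.314 × -1.043301e-03 = 7.27826
Step 5: k₂ = k₁ × exp(7.27826) = 7.031e-02 × 1.44847e+03 = 1.018e+02 s⁻¹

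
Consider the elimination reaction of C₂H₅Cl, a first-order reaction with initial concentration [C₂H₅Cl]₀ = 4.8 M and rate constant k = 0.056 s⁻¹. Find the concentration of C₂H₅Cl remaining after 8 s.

3.067 M

Step 1: For a first-order reaction: [C₂H₅Cl] = [C₂H₅Cl]₀ × e^(-kt)
Step 2: [C₂H₅Cl] = 4.8 × e^(-0.056 × 8)
Step 3: [C₂H₅Cl] = 4.8 × e^(-0.448)
Step 4: [C₂H₅Cl] = 4.8 × 0.638905 = 3.067 M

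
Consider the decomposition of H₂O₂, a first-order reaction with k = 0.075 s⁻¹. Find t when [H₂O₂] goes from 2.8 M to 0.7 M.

18.48 s

Step 1: For first-order: t = ln([H₂O₂]₀/[H₂O₂])/k
Step 2: t = ln(2.8/0.7)/0.075
Step 3: t = ln(4)/0.075
Step 4: t = 1.386/0.075 = 18.48 s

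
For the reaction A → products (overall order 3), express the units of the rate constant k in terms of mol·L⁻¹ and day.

(mol·L⁻¹)⁻²·day⁻¹

Step 1: For overall order n, rate = k × (concentration)^n.
Step 2: Rate has units mol·L⁻¹·day⁻¹; concentration term has units (mol·L⁻¹)^3.
Step 3: k = rate / (concentration)^n, so units of k = (mol·L⁻¹)^(1-3)·day⁻¹ = (mol·L⁻¹)⁻²·day⁻¹.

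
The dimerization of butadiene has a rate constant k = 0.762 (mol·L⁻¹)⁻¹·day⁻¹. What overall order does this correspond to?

second order (2)

Step 1: The units of k for an nth-order reaction are (concentration)^(1-n)·(time)⁻¹.
Step 2: Here k has units (mol·L⁻¹)⁻¹·day⁻¹, so the concentration exponent is -1.
Step 3: 1 - n = -1 ⇒ n = 2. The reaction is second order.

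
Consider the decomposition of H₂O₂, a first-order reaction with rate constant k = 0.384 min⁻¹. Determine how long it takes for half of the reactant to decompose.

1.805 min

Step 1: For a first-order reaction, t₁/₂ = ln(2)/k
Step 2: t₁/₂ = ln(2)/0.384
Step 3: t₁/₂ = 0.6931/0.384 = 1.805 min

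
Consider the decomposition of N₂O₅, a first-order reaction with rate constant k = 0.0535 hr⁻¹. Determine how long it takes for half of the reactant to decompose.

12.96 hr

Step 1: For a first-order reaction, t₁/₂ = ln(2)/k
Step 2: t₁/₂ = ln(2)/0.0535
Step 3: t₁/₂ = 0.6931/0.0535 = 12.96 hr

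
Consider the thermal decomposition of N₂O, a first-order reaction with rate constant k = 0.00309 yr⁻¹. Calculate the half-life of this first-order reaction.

224.3 yr

Step 1: For a first-order reaction, t₁/₂ = ln(2)/k
Step 2: t₁/₂ = ln(2)/0.00309
Step 3: t₁/₂ = 0.6931/0.00309 = 224.3 yr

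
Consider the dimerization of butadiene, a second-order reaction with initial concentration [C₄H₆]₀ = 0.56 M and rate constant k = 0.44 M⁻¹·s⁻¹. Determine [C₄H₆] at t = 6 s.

0.226 M

Step 1: For a second-order reaction: 1/[C₄H₆] = 1/[C₄H₆]₀ + kt
Step 2: 1/[C₄H₆] = 1/0.56 + 0.44 × 6
Step 3: 1/[C₄H₆] = 1.786 + 2.64 = 4.426
Step 4: [C₄H₆] = 1/4.426 = 0.226 M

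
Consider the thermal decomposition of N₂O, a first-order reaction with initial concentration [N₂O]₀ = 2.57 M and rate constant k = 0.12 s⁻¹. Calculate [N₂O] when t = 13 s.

0.54 M

Step 1: For a first-order reaction: [N₂O] = [N₂O]₀ × e^(-kt)
Step 2: [N₂O] = 2.57 × e^(-0.12 × 13)
Step 3: [N₂O] = 2.57 × e^(-1.56)
Step 4: [N₂O] = 2.57 × 0.210136 = 0.54 M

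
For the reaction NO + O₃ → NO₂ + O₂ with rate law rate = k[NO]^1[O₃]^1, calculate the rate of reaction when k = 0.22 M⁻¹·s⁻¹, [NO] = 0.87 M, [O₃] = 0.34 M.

0.06508 M/s

Step 1: The rate law is rate = k[NO]^1[O₃]^1
Step 2: Substitute: rate = 0.22 × (0.87)^1 × (0.34)^1
Step 3: rate = 0.22 × 0.87 × 0.34 = 0.065076 M/s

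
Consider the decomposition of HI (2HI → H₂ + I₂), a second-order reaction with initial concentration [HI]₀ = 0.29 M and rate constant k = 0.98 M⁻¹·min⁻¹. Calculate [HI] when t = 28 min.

0.03237 M

Step 1: For a second-order reaction: 1/[HI] = 1/[HI]₀ + kt
Step 2: 1/[HI] = 1/0.29 + 0.98 × 28
Step 3: 1/[HI] = 3.448 + 27.44 = 30.89
Step 4: [HI] = 1/30.89 = 0.03237 M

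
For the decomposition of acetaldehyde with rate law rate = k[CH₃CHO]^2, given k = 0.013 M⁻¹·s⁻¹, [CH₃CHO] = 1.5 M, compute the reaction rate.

0.02925 M/s

Step 1: Identify the rate law: rate = k[CH₃CHO]^2
Step 2: Substitute values: rate = 0.013 × (1.5)^2
Step 3: Calculate: rate = 0.013 × 2.25 = 0.02925 M/s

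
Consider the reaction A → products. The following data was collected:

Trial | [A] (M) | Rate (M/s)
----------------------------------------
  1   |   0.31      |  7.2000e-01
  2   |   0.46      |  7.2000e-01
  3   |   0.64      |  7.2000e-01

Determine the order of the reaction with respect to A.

zeroth order (0)

Step 1: Compare trials - when concentration changes, rate stays constant.
Step 2: rate₂/rate₁ = 7.2000e-01/7.2000e-01 = 1
Step 3: [A]₂/[A]₁ = 0.46/0.31 = 1.484
Step 4: Since rate ratio ≈ (conc ratio)^0, the reaction is zeroth order.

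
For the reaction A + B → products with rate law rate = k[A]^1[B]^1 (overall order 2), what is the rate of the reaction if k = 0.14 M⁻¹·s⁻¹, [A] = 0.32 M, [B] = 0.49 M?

0.02195 M/s

Step 1: The rate law is rate = k[A]^1[B]^1, overall order = 1+1 = 2
Step 2: Substitute values: rate = 0.14 × (0.32)^1 × (0.49)^1
Step 3: rate = 0.14 × 0.32 × 0.49 = 0.021952 M/s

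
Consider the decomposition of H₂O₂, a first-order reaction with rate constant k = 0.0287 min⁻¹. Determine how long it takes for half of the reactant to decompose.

24.15 min

Step 1: For a first-order reaction, t₁/₂ = ln(2)/k
Step 2: t₁/₂ = ln(2)/0.0287
Step 3: t₁/₂ = 0.6931/0.0287 = 24.15 min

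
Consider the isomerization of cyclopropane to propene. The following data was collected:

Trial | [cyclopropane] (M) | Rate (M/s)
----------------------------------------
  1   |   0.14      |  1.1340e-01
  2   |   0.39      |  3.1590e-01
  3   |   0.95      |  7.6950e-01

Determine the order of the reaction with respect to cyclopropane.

first order (1)

Step 1: Compare trials to find order n where rate₂/rate₁ = ([cyclopropane]₂/[cyclopropane]₁)^n
Step 2: rate₂/rate₁ = 3.1590e-01/1.1340e-01 = 2.786
Step 3: [cyclopropane]₂/[cyclopropane]₁ = 0.39/0.14 = 2.786
Step 4: n = ln(2.786)/ln(2.786) = 1.00 ≈ 1
Step 5: The reaction is first order in cyclopropane.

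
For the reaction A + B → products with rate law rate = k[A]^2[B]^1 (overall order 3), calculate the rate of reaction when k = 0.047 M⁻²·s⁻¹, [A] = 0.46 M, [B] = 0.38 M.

0.003779 M/s

Step 1: The rate law is rate = k[A]^2[B]^1, overall order = 2+1 = 3
Step 2: Substitute values: rate = 0.047 × (0.46)^2 × (0.38)^1
Step 3: rate = 0.047 × 0.2116 × 0.38 = 0.00377918 M/s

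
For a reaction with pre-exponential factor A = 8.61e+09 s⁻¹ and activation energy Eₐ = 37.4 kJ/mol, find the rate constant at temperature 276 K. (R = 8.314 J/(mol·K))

7.19e+02 s⁻¹

Step 1: Use the Arrhenius equation: k = A × exp(-Eₐ/RT)
Step 2: Convert Eₐ to J/mol: 37.4 kJ/mol = 37400 J/mol
Step 3: Calculate the exponent: -Eₐ/(RT) = -37400/(8.314 × 276) = -16.29868
Step 4: k = 8.61e+09 × exp(-16.29868)
Step 5: k = 8.61e+09 × 8.34782e-08 = 7.1875e+02 s⁻¹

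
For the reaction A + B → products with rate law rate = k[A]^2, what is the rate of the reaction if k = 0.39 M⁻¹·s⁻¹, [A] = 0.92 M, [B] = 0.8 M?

0.3301 M/s

Step 1: The rate law is rate = k[A]^2
Step 2: Note that the rate does not depend on [B] (zero order in B).
Step 3: rate = 0.39 × (0.92)^2 = 0.330096 M/s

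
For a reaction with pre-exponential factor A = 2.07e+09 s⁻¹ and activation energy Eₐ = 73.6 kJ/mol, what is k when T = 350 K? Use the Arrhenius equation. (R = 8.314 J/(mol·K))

2.14e-02 s⁻¹

Step 1: Use the Arrhenius equation: k = A × exp(-Eₐ/RT)
Step 2: Convert Eₐ to J/mol: 73.6 kJ/mol = 73600 J/mol
Step 3: Calculate the exponent: -Eₐ/(RT) = -73600/(8.314 × 350) = -25.29297
Step 4: k = 2.07e+09 × exp(-25.29297)
Step 5: k = 2.07e+09 × 1.03610e-11 = 2.1447e-02 s⁻¹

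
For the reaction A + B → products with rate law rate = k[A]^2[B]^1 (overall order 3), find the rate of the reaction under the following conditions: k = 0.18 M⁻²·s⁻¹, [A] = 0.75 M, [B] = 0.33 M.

0.03341 M/s

Step 1: The rate law is rate = k[A]^2[B]^1, overall order = 2+1 = 3
Step 2: Substitute values: rate = 0.18 × (0.75)^2 × (0.33)^1
Step 3: rate = 0.18 × 0.5625 × 0.33 = 0.0334125 M/s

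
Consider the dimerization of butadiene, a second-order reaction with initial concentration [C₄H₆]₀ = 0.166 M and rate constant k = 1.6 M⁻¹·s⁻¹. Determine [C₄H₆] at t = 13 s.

0.03728 M

Step 1: For a second-order reaction: 1/[C₄H₆] = 1/[C₄H₆]₀ + kt
Step 2: 1/[C₄H₆] = 1/0.166 + 1.6 × 13
Step 3: 1/[C₄H₆] = 6.024 + 20.8 = 26.82
Step 4: [C₄H₆] = 1/26.82 = 0.03728 M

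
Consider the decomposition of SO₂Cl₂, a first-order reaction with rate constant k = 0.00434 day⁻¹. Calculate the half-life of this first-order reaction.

159.7 day

Step 1: For a first-order reaction, t₁/₂ = ln(2)/k
Step 2: t₁/₂ = ln(2)/0.00434
Step 3: t₁/₂ = 0.6931/0.00434 = 159.7 day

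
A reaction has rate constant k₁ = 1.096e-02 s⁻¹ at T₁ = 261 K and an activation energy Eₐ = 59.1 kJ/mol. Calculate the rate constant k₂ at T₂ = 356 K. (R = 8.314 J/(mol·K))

1.571e+01 s⁻¹

Step 1: Use the two-temperature Arrhenius form: ln(k₂/k₁) = -Eₐ/R × (1/T₂ - 1/T₁)
Step 2: Convert Eₐ to J/mol: 59.1 kJ/mol = 59100 J/mol
Step 3: 1/T₂ - 1/T₁ = 1/356 - 1/261 = -1.022429e-03 K⁻¹
Step 4: ln(k₂/k₁) = -59100/8.314 × -1.022429e-03 = 7.26793
Step 5: k₂ = k₁ × exp(7.26793) = 1.096e-02 × 1.43358e+03 = 1.571e+01 s⁻¹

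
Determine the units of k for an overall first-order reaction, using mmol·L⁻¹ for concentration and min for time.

min⁻¹

Step 1: For overall order n, rate = k × (concentration)^n.
Step 2: Rate has units mmol·L⁻¹·min⁻¹; concentration term has units (mmol·L⁻¹)^1.
Step 3: k = rate / (concentration)^n, so units of k = (mmol·L⁻¹)^(1-1)·min⁻¹ = min⁻¹.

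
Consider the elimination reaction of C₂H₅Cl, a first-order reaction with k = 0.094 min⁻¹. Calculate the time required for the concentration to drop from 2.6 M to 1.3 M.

7.374 min

Step 1: For first-order: t = ln([C₂H₅Cl]₀/[C₂H₅Cl])/k
Step 2: t = ln(2.6/1.3)/0.094
Step 3: t = ln(2)/0.094
Step 4: t = 0.6931/0.094 = 7.374 min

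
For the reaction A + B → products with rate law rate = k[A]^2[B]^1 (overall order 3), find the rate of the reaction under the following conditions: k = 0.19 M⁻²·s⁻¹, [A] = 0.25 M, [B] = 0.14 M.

0.001663 M/s

Step 1: The rate law is rate = k[A]^2[B]^1, overall order = 2+1 = 3
Step 2: Substitute values: rate = 0.19 × (0.25)^2 × (0.14)^1
Step 3: rate = 0.19 × 0.0625 × 0.14 = 0.0016625 M/s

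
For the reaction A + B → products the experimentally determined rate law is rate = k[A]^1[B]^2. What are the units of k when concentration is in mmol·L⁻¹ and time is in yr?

(mmol·L⁻¹)⁻²·yr⁻¹

Step 1: Overall order = 1 + 2 = 3.
Step 2: rate has units mmol·L⁻¹·yr⁻¹; [A]^1[B]^2 has units (mmol·L⁻¹)^3.
Step 3: k = rate/([A]^1[B]^2), so units of k = (mmol·L⁻¹)^(1-3)·yr⁻¹ = (mmol·L⁻¹)⁻²·yr⁻¹.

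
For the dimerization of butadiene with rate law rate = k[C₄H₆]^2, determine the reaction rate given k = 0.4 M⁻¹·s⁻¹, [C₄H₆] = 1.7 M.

1.156 M/s

Step 1: Identify the rate law: rate = k[C₄H₆]^2
Step 2: Substitute values: rate = 0.4 × (1.7)^2
Step 3: Calculate: rate = 0.4 × 2.89 = 1.156 M/s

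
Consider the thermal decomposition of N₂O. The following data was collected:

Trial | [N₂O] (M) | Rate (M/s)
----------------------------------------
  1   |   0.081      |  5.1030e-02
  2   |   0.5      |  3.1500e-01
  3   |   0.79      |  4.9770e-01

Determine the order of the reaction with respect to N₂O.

first order (1)

Step 1: Compare trials to find order n where rate₂/rate₁ = ([N₂O]₂/[N₂O]₁)^n
Step 2: rate₂/rate₁ = 3.1500e-01/5.1030e-02 = 6.173
Step 3: [N₂O]₂/[N₂O]₁ = 0.5/0.081 = 6.173
Step 4: n = ln(6.173)/ln(6.173) = 1.00 ≈ 1
Step 5: The reaction is first order in N₂O.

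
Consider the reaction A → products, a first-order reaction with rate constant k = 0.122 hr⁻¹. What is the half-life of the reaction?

5.682 hr

Step 1: For a first-order reaction, t₁/₂ = ln(2)/k
Step 2: t₁/₂ = ln(2)/0.122
Step 3: t₁/₂ = 0.6931/0.122 = 5.682 hr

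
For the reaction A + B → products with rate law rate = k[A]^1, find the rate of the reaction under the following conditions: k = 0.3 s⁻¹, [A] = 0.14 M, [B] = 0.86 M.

0.042 M/s

Step 1: The rate law is rate = k[A]^1
Step 2: Note that the rate does not depend on [B] (zero order in B).
Step 3: rate = 0.3 × (0.14)^1 = 0.042 M/s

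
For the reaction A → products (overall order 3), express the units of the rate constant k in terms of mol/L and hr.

(mol/L)⁻²·hr⁻¹

Step 1: For overall order n, rate = k × (concentration)^n.
Step 2: Rate has units mol/L·hr⁻¹; concentration term has units (mol/L)^3.
Step 3: k = rate / (concentration)^n, so units of k = (mol/L)^(1-3)·hr⁻¹ = (mol/L)⁻²·hr⁻¹.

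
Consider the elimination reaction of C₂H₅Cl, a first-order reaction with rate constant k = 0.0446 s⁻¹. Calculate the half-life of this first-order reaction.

15.54 s

Step 1: For a first-order reaction, t₁/₂ = ln(2)/k
Step 2: t₁/₂ = ln(2)/0.0446
Step 3: t₁/₂ = 0.6931/0.0446 = 15.54 s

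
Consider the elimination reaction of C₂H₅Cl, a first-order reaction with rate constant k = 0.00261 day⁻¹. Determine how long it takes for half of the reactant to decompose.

265.6 day

Step 1: For a first-order reaction, t₁/₂ = ln(2)/k
Step 2: t₁/₂ = ln(2)/0.00261
Step 3: t₁/₂ = 0.6931/0.00261 = 265.6 day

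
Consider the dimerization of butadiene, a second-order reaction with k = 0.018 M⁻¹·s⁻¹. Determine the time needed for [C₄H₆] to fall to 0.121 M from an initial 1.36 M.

418.3 s

Step 1: For second-order: t = (1/[C₄H₆] - 1/[C₄H₆]₀)/k
Step 2: t = (1/0.121 - 1/1.36)/0.018
Step 3: t = (8.264 - 0.7353)/0.018
Step 4: t = 7.529/0.018 = 418.3 s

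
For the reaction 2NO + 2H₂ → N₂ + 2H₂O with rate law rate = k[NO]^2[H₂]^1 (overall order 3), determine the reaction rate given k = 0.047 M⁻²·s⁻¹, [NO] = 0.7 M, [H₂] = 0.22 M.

0.005067 M/s

Step 1: The rate law is rate = k[NO]^2[H₂]^1, overall order = 2+1 = 3
Step 2: Substitute values: rate = 0.047 × (0.7)^2 × (0.22)^1
Step 3: rate = 0.047 × 0.49 × 0.22 = 0.0050666 M/s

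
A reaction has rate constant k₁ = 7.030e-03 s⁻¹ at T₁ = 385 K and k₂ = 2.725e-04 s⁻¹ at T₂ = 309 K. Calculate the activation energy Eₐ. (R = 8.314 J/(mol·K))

42.3 kJ/mol

Step 1: Use the two-temperature Arrhenius form: ln(k₂/k₁) = -Eₐ/R × (1/T₂ - 1/T₁)
Step 2: ln(k₂/k₁) = ln(2.725e-04/7.030e-03) = ln(0.0387624) = -3.2503
Step 3: 1/T₂ - 1/T₁ = 1/309 - 1/385 = 6.388434e-04 K⁻¹
Step 4: Eₐ = -R × ln(k₂/k₁) / (1/T₂ - 1/T₁) = -8.314 × -3.2503 / 6.388434e-04
Step 5: Eₐ = 4.2300e+04 J/mol = 42.3 kJ/mol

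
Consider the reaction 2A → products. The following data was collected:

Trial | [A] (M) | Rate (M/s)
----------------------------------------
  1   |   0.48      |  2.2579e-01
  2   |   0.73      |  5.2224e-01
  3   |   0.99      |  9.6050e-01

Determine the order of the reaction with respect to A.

second order (2)

Step 1: Compare trials to find order n where rate₂/rate₁ = ([A]₂/[A]₁)^n
Step 2: rate₂/rate₁ = 5.2224e-01/2.2579e-01 = 2.313
Step 3: [A]₂/[A]₁ = 0.73/0.48 = 1.521
Step 4: n = ln(2.313)/ln(1.521) = 2.00 ≈ 2
Step 5: The reaction is second order in A.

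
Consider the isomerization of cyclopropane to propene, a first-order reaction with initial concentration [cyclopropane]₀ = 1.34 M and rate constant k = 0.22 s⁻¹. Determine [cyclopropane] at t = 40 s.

0.000202 M

Step 1: For a first-order reaction: [cyclopropane] = [cyclopropane]₀ × e^(-kt)
Step 2: [cyclopropane] = 1.34 × e^(-0.22 × 40)
Step 3: [cyclopropane] = 1.34 × e^(-8.8)
Step 4: [cyclopropane] = 1.34 × 0.000150733 = 0.000202 M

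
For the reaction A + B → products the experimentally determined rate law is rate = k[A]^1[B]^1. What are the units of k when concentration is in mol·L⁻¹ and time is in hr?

(mol·L⁻¹)⁻¹·hr⁻¹

Step 1: Overall order = 1 + 1 = 2.
Step 2: rate has units mol·L⁻¹·hr⁻¹; [A]^1[B]^1 has units (mol·L⁻¹)^2.
Step 3: k = rate/([A]^1[B]^1), so units of k = (mol·L⁻¹)^(1-2)·hr⁻¹ = (mol·L⁻¹)⁻¹·hr⁻¹.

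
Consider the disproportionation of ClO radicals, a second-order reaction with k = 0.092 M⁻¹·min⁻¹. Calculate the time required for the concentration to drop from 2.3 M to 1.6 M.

2.068 min

Step 1: For second-order: t = (1/[ClO] - 1/[ClO]₀)/k
Step 2: t = (1/1.6 - 1/2.3)/0.092
Step 3: t = (0.625 - 0.4348)/0.092
Step 4: t = 0.1902/0.092 = 2.068 min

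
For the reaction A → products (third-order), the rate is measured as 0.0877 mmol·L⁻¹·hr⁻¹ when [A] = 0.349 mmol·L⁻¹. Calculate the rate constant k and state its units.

2.063 (mmol·L⁻¹)⁻²·hr⁻¹

Step 1: rate = k[A]^3, so k = rate / [A]^3.
Step 2: k = 0.0877 / (0.349)^3 = 0.0877 / 0.04251.
Step 3: k = 2.063 (mmol·L⁻¹)⁻²·hr⁻¹.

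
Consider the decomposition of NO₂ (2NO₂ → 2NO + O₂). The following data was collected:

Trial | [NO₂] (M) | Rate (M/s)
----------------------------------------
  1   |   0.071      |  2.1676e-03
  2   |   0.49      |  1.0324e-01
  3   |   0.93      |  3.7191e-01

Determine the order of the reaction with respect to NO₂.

second order (2)

Step 1: Compare trials to find order n where rate₂/rate₁ = ([NO₂]₂/[NO₂]₁)^n
Step 2: rate₂/rate₁ = 1.0324e-01/2.1676e-03 = 47.63
Step 3: [NO₂]₂/[NO₂]₁ = 0.49/0.071 = 6.901
Step 4: n = ln(47.63)/ln(6.901) = 2.00 ≈ 2
Step 5: The reaction is second order in NO₂.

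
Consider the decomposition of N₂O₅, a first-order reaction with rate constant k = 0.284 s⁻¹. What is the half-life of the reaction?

2.441 s

Step 1: For a first-order reaction, t₁/₂ = ln(2)/k
Step 2: t₁/₂ = ln(2)/0.284
Step 3: t₁/₂ = 0.6931/0.284 = 2.441 s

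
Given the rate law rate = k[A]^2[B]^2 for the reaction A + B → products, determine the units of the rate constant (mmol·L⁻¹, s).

(mmol·L⁻¹)⁻³·s⁻¹

Step 1: Overall order = 2 + 2 = 4.
Step 2: rate has units mmol·L⁻¹·s⁻¹; [A]^2[B]^2 has units (mmol·L⁻¹)^4.
Step 3: k = rate/([A]^2[B]^2), so units of k = (mmol·L⁻¹)^(1-4)·s⁻¹ = (mmol·L⁻¹)⁻³·s⁻¹.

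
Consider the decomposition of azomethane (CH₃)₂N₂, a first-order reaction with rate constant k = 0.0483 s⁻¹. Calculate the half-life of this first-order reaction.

14.35 s

Step 1: For a first-order reaction, t₁/₂ = ln(2)/k
Step 2: t₁/₂ = ln(2)/0.0483
Step 3: t₁/₂ = 0.6931/0.0483 = 14.35 s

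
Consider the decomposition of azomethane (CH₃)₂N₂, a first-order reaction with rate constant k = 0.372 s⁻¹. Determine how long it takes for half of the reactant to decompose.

1.863 s

Step 1: For a first-order reaction, t₁/₂ = ln(2)/k
Step 2: t₁/₂ = ln(2)/0.372
Step 3: t₁/₂ = 0.6931/0.372 = 1.863 s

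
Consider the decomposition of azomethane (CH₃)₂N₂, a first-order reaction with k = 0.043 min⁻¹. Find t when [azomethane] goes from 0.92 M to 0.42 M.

18.24 min

Step 1: For first-order: t = ln([azomethane]₀/[azomethane])/k
Step 2: t = ln(0.92/0.42)/0.043
Step 3: t = ln(2.19)/0.043
Step 4: t = 0.7841/0.043 = 18.24 min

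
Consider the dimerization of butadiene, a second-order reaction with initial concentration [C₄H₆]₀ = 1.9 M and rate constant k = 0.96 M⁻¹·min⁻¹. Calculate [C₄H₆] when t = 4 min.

0.229 M

Step 1: For a second-order reaction: 1/[C₄H₆] = 1/[C₄H₆]₀ + kt
Step 2: 1/[C₄H₆] = 1/1.9 + 0.96 × 4
Step 3: 1/[C₄H₆] = 0.5263 + 3.84 = 4.366
Step 4: [C₄H₆] = 1/4.366 = 0.229 M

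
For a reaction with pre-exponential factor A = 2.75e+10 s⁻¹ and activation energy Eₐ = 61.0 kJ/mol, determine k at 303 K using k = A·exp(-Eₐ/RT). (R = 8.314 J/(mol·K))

8.38e-01 s⁻¹

Step 1: Use the Arrhenius equation: k = A × exp(-Eₐ/RT)
Step 2: Convert Eₐ to J/mol: 61.0 kJ/mol = 61000 J/mol
Step 3: Calculate the exponent: -Eₐ/(RT) = -61000/(8.314 × 303) = -24.21459
Step 4: k = 2.75e+10 × exp(-24.21459)
Step 5: k = 2.75e+10 × 3.04605e-11 = 8.3766e-01 s⁻¹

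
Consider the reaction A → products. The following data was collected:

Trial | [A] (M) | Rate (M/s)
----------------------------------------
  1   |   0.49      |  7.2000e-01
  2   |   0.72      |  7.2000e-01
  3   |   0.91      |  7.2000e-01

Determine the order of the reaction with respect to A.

zeroth order (0)

Step 1: Compare trials - when concentration changes, rate stays constant.
Step 2: rate₂/rate₁ = 7.2000e-01/7.2000e-01 = 1
Step 3: [A]₂/[A]₁ = 0.72/0.49 = 1.469
Step 4: Since rate ratio ≈ (conc ratio)^0, the reaction is zeroth order.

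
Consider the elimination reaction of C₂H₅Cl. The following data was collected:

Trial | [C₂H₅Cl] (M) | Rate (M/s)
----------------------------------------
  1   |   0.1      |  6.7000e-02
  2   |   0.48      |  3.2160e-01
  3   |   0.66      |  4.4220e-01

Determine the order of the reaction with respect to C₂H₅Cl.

first order (1)

Step 1: Compare trials to find order n where rate₂/rate₁ = ([C₂H₅Cl]₂/[C₂H₅Cl]₁)^n
Step 2: rate₂/rate₁ = 3.2160e-01/6.7000e-02 = 4.8
Step 3: [C₂H₅Cl]₂/[C₂H₅Cl]₁ = 0.48/0.1 = 4.8
Step 4: n = ln(4.8)/ln(4.8) = 1.00 ≈ 1
Step 5: The reaction is first order in C₂H₅Cl.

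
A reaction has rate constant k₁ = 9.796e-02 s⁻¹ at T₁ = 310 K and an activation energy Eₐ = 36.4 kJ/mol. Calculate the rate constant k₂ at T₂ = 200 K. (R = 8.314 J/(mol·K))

4.146e-05 s⁻¹

Step 1: Use the two-temperature Arrhenius form: ln(k₂/k₁) = -Eₐ/R × (1/T₂ - 1/T₁)
Step 2: Convert Eₐ to J/mol: 36.4 kJ/mol = 36400 J/mol
Step 3: 1/T₂ - 1/T₁ = 1/200 - 1/310 = 1.774194e-03 K⁻¹
Step 4: ln(k₂/k₁) = -36400/8.314 × 1.774194e-03 = -7.76770
Step 5: k₂ = k₁ × exp(-7.76770) = 9.796e-02 × 4.23185e-04 = 4.146e-05 s⁻¹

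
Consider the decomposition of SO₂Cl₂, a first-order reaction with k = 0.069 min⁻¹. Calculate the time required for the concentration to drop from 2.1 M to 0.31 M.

27.73 min

Step 1: For first-order: t = ln([SO₂Cl₂]₀/[SO₂Cl₂])/k
Step 2: t = ln(2.1/0.31)/0.069
Step 3: t = ln(6.774)/0.069
Step 4: t = 1.913/0.069 = 27.73 min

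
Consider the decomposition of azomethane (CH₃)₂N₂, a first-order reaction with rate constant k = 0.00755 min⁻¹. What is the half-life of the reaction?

91.81 min

Step 1: For a first-order reaction, t₁/₂ = ln(2)/k
Step 2: t₁/₂ = ln(2)/0.00755
Step 3: t₁/₂ = 0.6931/0.00755 = 91.81 min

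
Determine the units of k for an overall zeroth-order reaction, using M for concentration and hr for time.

M·hr⁻¹

Step 1: For overall order n, rate = k × (concentration)^n.
Step 2: Rate has units M·hr⁻¹; concentration term has units M^0.
Step 3: k = rate / (concentration)^n, so units of k = M^(1-0)·hr⁻¹ = M·hr⁻¹.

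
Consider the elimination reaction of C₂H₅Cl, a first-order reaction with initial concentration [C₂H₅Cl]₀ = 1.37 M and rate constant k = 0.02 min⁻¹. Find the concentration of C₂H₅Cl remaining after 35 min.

0.6803 M

Step 1: For a first-order reaction: [C₂H₅Cl] = [C₂H₅Cl]₀ × e^(-kt)
Step 2: [C₂H₅Cl] = 1.37 × e^(-0.02 × 35)
Step 3: [C₂H₅Cl] = 1.37 × e^(-0.7)
Step 4: [C₂H₅Cl] = 1.37 × 0.496585 = 0.6803 M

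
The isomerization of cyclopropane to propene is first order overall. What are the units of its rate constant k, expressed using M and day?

day⁻¹

Step 1: For overall order n, rate = k × (concentration)^n.
Step 2: Rate has units M·day⁻¹; concentration term has units M^1.
Step 3: k = rate / (concentration)^n, so units of k = M^(1-1)·day⁻¹ = day⁻¹.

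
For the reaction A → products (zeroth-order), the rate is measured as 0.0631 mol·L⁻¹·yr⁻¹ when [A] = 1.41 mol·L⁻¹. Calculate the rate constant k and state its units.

0.0631 mol·L⁻¹·yr⁻¹

Step 1: For a zeroth-order reaction, rate = k (independent of concentration).
Step 2: k = rate = 0.0631 mol·L⁻¹·yr⁻¹.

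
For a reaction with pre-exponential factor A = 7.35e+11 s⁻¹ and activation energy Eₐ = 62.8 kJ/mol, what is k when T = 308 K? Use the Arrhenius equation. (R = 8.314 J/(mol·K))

1.64e+01 s⁻¹

Step 1: Use the Arrhenius equation: k = A × exp(-Eₐ/RT)
Step 2: Convert Eₐ to J/mol: 62.8 kJ/mol = 62800 J/mol
Step 3: Calculate the exponent: -Eₐ/(RT) = -62800/(8.314 × 308) = -24.52443
Step 4: k = 7.35e+11 × exp(-24.52443)
Step 5: k = 7.35e+11 × 2.23447e-11 = 1.6423e+01 s⁻¹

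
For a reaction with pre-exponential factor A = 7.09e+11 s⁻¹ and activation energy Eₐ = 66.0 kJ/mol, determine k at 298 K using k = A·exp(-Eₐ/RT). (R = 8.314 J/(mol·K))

1.91e+00 s⁻¹

Step 1: Use the Arrhenius equation: k = A × exp(-Eₐ/RT)
Step 2: Convert Eₐ to J/mol: 66.0 kJ/mol = 66000 J/mol
Step 3: Calculate the exponent: -Eₐ/(RT) = -66000/(8.314 × 298) = -26.63898
Step 4: k = 7.09e+11 × exp(-26.63898)
Step 5: k = 7.09e+11 × 2.69673e-12 = 1.9120e+00 s⁻¹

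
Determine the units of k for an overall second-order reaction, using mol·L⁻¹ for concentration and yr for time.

(mol·L⁻¹)⁻¹·yr⁻¹

Step 1: For overall order n, rate = k × (concentration)^n.
Step 2: Rate has units mol·L⁻¹·yr⁻¹; concentration term has units (mol·L⁻¹)^2.
Step 3: k = rate / (concentration)^n, so units of k = (mol·L⁻¹)^(1-2)·yr⁻¹ = (mol·L⁻¹)⁻¹·yr⁻¹.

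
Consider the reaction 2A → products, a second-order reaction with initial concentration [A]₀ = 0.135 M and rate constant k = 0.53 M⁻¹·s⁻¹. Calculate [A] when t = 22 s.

0.05245 M

Step 1: For a second-order reaction: 1/[A] = 1/[A]₀ + kt
Step 2: 1/[A] = 1/0.135 + 0.53 × 22
Step 3: 1/[A] = 7.407 + 11.66 = 19.07
Step 4: [A] = 1/19.07 = 0.05245 M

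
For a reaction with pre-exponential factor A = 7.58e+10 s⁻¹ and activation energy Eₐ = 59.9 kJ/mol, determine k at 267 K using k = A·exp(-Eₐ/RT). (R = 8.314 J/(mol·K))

1.45e-01 s⁻¹

Step 1: Use the Arrhenius equation: k = A × exp(-Eₐ/RT)
Step 2: Convert Eₐ to J/mol: 59.9 kJ/mol = 59900 J/mol
Step 3: Calculate the exponent: -Eₐ/(RT) = -59900/(8.314 × 267) = -26.98395
Step 4: k = 7.58e+10 × exp(-26.98395)
Step 5: k = 7.58e+10 × 1.90994e-12 = 1.4477e-01 s⁻¹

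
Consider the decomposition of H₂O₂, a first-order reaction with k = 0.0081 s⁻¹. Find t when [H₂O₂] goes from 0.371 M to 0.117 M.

142.5 s

Step 1: For first-order: t = ln([H₂O₂]₀/[H₂O₂])/k
Step 2: t = ln(0.371/0.117)/0.0081
Step 3: t = ln(3.171)/0.0081
Step 4: t = 1.154/0.0081 = 142.5 s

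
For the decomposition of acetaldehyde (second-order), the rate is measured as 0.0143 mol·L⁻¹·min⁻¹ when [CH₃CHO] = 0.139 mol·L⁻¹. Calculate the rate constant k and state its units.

0.7401 (mol·L⁻¹)⁻¹·min⁻¹

Step 1: rate = k[CH₃CHO]^2, so k = rate / [CH₃CHO]^2.
Step 2: k = 0.0143 / (0.139)^2 = 0.0143 / 0.01932.
Step 3: k = 0.7401 (mol·L⁻¹)⁻¹·min⁻¹.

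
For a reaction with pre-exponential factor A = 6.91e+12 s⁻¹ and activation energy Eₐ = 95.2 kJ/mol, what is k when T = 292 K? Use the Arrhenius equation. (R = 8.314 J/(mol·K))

6.44e-05 s⁻¹

Step 1: Use the Arrhenius equation: k = A × exp(-Eₐ/RT)
Step 2: Convert Eₐ to J/mol: 95.2 kJ/mol = 95200 J/mol
Step 3: Calculate the exponent: -Eₐ/(RT) = -95200/(8.314 × 292) = -39.21426
Step 4: k = 6.91e+12 × exp(-39.21426)
Step 5: k = 6.91e+12 × 9.32102e-18 = 6.4408e-05 s⁻¹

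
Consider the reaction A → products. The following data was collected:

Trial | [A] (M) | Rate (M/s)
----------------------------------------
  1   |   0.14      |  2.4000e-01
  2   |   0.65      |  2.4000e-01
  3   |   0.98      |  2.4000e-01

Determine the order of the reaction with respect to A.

zeroth order (0)

Step 1: Compare trials - when concentration changes, rate stays constant.
Step 2: rate₂/rate₁ = 2.4000e-01/2.4000e-01 = 1
Step 3: [A]₂/[A]₁ = 0.65/0.14 = 4.643
Step 4: Since rate ratio ≈ (conc ratio)^0, the reaction is zeroth order.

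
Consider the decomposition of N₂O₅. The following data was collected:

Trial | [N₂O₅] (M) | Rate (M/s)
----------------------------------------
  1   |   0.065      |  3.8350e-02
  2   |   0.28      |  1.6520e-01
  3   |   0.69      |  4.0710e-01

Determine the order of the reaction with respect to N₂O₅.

first order (1)

Step 1: Compare trials to find order n where rate₂/rate₁ = ([N₂O₅]₂/[N₂O₅]₁)^n
Step 2: rate₂/rate₁ = 1.6520e-01/3.8350e-02 = 4.308
Step 3: [N₂O₅]₂/[N₂O₅]₁ = 0.28/0.065 = 4.308
Step 4: n = ln(4.308)/ln(4.308) = 1.00 ≈ 1
Step 5: The reaction is first order in N₂O₅.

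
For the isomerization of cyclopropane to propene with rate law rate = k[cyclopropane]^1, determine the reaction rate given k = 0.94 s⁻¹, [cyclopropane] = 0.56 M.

0.5264 M/s

Step 1: Identify the rate law: rate = k[cyclopropane]^1
Step 2: Substitute values: rate = 0.94 × (0.56)^1
Step 3: Calculate: rate = 0.94 × 0.56 = 0.5264 M/s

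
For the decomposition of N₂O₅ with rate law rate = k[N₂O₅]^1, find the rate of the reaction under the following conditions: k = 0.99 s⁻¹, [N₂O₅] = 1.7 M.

1.683 M/s

Step 1: Identify the rate law: rate = k[N₂O₅]^1
Step 2: Substitute values: rate = 0.99 × (1.7)^1
Step 3: Calculate: rate = 0.99 × 1.7 = 1.683 M/s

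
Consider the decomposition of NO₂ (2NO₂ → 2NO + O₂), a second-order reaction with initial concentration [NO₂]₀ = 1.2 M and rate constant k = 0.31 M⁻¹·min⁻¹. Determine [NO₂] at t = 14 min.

0.1933 M

Step 1: For a second-order reaction: 1/[NO₂] = 1/[NO₂]₀ + kt
Step 2: 1/[NO₂] = 1/1.2 + 0.31 × 14
Step 3: 1/[NO₂] = 0.8333 + 4.34 = 5.173
Step 4: [NO₂] = 1/5.173 = 0.1933 M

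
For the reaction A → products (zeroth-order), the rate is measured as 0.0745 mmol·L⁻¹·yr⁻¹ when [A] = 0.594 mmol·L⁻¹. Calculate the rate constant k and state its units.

0.0745 mmol·L⁻¹·yr⁻¹

Step 1: For a zeroth-order reaction, rate = k (independent of concentration).
Step 2: k = rate = 0.0745 mmol·L⁻¹·yr⁻¹.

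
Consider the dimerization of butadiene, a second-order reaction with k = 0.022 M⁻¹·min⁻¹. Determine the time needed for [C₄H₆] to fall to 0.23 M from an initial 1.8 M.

172.4 min

Step 1: For second-order: t = (1/[C₄H₆] - 1/[C₄H₆]₀)/k
Step 2: t = (1/0.23 - 1/1.8)/0.022
Step 3: t = (4.348 - 0.5556)/0.022
Step 4: t = 3.792/0.022 = 172.4 min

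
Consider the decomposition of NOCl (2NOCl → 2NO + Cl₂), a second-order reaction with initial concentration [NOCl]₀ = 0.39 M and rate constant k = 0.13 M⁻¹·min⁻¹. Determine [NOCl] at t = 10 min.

0.2588 M

Step 1: For a second-order reaction: 1/[NOCl] = 1/[NOCl]₀ + kt
Step 2: 1/[NOCl] = 1/0.39 + 0.13 × 10
Step 3: 1/[NOCl] = 2.564 + 1.3 = 3.864
Step 4: [NOCl] = 1/3.864 = 0.2588 M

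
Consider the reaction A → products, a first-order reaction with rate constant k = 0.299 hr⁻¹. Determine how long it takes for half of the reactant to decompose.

2.318 hr

Step 1: For a first-order reaction, t₁/₂ = ln(2)/k
Step 2: t₁/₂ = ln(2)/0.299
Step 3: t₁/₂ = 0.6931/0.299 = 2.318 hr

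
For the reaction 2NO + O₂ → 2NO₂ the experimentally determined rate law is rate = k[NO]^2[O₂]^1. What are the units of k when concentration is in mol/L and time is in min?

(mol/L)⁻²·min⁻¹

Step 1: Overall order = 2 + 1 = 3.
Step 2: rate has units mol/L·min⁻¹; [NO]^2[O₂]^1 has units (mol/L)^3.
Step 3: k = rate/([NO]^2[O₂]^1), so units of k = (mol/L)^(1-3)·min⁻¹ = (mol/L)⁻²·min⁻¹.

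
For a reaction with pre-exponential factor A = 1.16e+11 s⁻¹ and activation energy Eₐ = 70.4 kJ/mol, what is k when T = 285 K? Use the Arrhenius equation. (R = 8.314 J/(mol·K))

1.45e-02 s⁻¹

Step 1: Use the Arrhenius equation: k = A × exp(-Eₐ/RT)
Step 2: Convert Eₐ to J/mol: 70.4 kJ/mol = 70400 J/mol
Step 3: Calculate the exponent: -Eₐ/(RT) = -70400/(8.314 × 285) = -29.71103
Step 4: k = 1.16e+11 × exp(-29.71103)
Step 5: k = 1.16e+11 × 1.24929e-13 = 1.4492e-02 s⁻¹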